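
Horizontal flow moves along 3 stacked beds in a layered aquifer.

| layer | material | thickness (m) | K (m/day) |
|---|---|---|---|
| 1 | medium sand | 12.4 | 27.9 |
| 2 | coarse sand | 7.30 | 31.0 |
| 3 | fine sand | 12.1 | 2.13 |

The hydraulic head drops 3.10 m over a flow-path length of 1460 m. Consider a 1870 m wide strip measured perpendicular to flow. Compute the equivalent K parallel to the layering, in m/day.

Flow is parallel to layering, so each bed carries its own Darcy discharge and the transmissivities add.
Σ(K_i·b_i) = 27.9×12.4 + 31.0×7.30 + 2.13×12.1 = 598.0 m²/day.
Total thickness b = 31.80 m, so K_eq = Σ(K_i·b_i)/b = 18.81 m/day.

18.8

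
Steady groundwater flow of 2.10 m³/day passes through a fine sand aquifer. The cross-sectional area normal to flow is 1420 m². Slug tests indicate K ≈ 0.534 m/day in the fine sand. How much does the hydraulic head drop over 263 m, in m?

From Q = K·A·i, i = Q / (K·A) = 2.10 / (0.5340 × 1420) = 0.002769.
Head loss Δh = i · L = 0.002769 × 263 = 0.7284 m.

0.728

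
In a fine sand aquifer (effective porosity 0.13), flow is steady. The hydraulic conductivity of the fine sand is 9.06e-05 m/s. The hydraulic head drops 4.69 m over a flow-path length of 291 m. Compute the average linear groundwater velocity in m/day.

0.970

Convert K: 9.06e-05 m/s × 86400 = 7.828 m/day.
Hydraulic gradient i = Δh / L = 4.69 / 291 = 0.01612.
Darcy flux q = K · i = 7.828 × 0.01612 = 0.1262 m/day.
Seepage velocity v = q / n_e = 0.1262 / 0.13 = 0.9705 m/day.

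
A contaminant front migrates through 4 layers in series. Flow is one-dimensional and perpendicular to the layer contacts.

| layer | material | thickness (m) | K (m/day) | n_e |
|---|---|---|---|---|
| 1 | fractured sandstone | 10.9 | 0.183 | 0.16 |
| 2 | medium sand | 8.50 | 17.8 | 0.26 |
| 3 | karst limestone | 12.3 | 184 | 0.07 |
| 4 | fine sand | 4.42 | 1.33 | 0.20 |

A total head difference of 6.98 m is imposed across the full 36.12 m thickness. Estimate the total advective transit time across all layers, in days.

With flow normal to the layers, continuity requires the same specific discharge q through every layer.
Σ(b_i/K_i) = 10.9/0.183 + 8.50/17.8 + 12.3/184 + 4.42/1.33 = 63.43 d.
q = Δh / Σ(b_i/K_i) = 6.98 / 63.43 = 0.1100 m/day.
In each layer the seepage velocity is v_i = q/n_i, so the layer transit time is t_i = b_i·n_i / q:
  layer 1 (fractured sandstone): t_1 = 10.9 × 0.16 / 0.1100 = 15.85 d
  layer 2 (medium sand): t_2 = 8.50 × 0.26 / 0.1100 = 20.08 d
  layer 3 (karst limestone): t_3 = 12.3 × 0.07 / 0.1100 = 7.824 d
  layer 4 (fine sand): t_4 = 4.42 × 0.20 / 0.1100 = 8.033 d
Total t = Σ t_i = 51.79 days.

51.8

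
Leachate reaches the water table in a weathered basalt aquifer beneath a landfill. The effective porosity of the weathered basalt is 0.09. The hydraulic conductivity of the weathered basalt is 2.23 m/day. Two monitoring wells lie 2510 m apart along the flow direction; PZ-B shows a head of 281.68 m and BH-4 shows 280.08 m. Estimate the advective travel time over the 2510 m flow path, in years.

Hydraulic gradient i = (281.68 − 280.08) / 2510 = 1.6 / 2510 = 0.0006375.
Darcy flux q = K · i = 2.230 × 0.0006375 = 0.001422 m/day.
Seepage velocity v = q / n_e = 0.001422 / 0.09 = 0.01579 m/day.
Travel time t = L / v = 2510 / 0.01579 = 1.589e+05 days = 435.1 years.

435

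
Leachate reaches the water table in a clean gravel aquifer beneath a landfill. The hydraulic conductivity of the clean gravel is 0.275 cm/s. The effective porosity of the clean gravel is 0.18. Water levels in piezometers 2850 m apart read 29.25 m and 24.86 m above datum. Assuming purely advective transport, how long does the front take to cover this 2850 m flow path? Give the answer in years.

Convert K: 0.275 cm/s × 864 = 237.6 m/day.
Hydraulic gradient i = (29.25 − 24.86) / 2850 = 4.39 / 2850 = 0.001540.
Darcy flux q = K · i = 237.6 × 0.001540 = 0.3660 m/day.
Seepage velocity v = q / n_e = 0.3660 / 0.18 = 2.033 m/day.
Travel time t = L / v = 2850 / 2.033 = 1402 days = 3.838 years.

3.84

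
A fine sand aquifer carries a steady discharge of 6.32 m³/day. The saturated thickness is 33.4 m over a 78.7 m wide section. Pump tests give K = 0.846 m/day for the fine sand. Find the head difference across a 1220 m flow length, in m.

Cross-sectional area A = 78.7 × 33.4 = 2629 m².
From Q = K·A·i, i = Q / (K·A) = 6.32 / (0.8460 × 2629) = 0.002842.
Head loss Δh = i · L = 0.002842 × 1220 = 3.467 m.

3.47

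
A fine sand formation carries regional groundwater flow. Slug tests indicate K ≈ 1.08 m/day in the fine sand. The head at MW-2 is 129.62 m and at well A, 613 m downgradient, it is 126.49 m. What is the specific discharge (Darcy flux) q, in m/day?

Hydraulic gradient i = (129.62 − 126.49) / 613 = 3.13 / 613 = 0.005106.
Specific discharge q = K · i = 1.080 × 0.005106 = 0.005515 m/day.

0.00551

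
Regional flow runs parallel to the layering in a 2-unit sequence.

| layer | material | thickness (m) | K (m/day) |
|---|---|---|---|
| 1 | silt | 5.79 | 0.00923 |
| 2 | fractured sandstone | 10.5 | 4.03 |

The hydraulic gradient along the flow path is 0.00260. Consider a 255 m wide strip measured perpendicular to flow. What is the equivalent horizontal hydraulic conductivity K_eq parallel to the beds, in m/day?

Flow is parallel to layering, so each bed carries its own Darcy discharge and the transmissivities add.
Σ(K_i·b_i) = 0.00923×5.79 + 4.03×10.5 = 42.37 m²/day.
Total thickness b = 16.29 m, so K_eq = Σ(K_i·b_i)/b = 2.601 m/day.

2.60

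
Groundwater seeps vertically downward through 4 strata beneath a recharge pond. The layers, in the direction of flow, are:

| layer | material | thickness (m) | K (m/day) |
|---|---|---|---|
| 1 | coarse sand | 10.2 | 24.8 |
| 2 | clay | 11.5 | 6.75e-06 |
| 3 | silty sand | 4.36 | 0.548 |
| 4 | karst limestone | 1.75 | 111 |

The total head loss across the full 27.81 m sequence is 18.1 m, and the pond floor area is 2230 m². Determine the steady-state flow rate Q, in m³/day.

0.0237

Flow is perpendicular to layering, so the layers act in series and the equivalent K is the thickness-weighted harmonic mean.
Total thickness L = 10.2 + 11.5 + 4.36 + 1.75 = 27.81 m.
Σ(b_i/K_i) = 10.2/24.8 + 11.5/6.75e-06 + 4.36/0.548 + 1.75/111 = 1.704e+06 d.
K_eq = L / Σ(b_i/K_i) = 27.81 / 1.704e+06 = 1.632e-05 m/day.
Q = K_eq · A · (Δh/L) = 1.632e-05 × 2230 × (18.1/27.81) = 0.02369 m³/day.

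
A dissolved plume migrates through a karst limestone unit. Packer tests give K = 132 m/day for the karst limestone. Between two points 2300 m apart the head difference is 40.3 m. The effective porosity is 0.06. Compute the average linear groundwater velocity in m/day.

38.5

Hydraulic gradient i = Δh / L = 40.3 / 2300 = 0.01752.
Darcy flux q = K · i = 132.0 × 0.01752 = 2.313 m/day.
Seepage velocity v = q / n_e = 2.313 / 0.06 = 38.55 m/day.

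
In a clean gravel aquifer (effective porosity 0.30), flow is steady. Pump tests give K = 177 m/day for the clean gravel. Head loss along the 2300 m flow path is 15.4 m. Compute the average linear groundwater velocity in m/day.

3.95

Hydraulic gradient i = Δh / L = 15.4 / 2300 = 0.006696.
Darcy flux q = K · i = 177.0 × 0.006696 = 1.185 m/day.
Seepage velocity v = q / n_e = 1.185 / 0.30 = 3.950 m/day.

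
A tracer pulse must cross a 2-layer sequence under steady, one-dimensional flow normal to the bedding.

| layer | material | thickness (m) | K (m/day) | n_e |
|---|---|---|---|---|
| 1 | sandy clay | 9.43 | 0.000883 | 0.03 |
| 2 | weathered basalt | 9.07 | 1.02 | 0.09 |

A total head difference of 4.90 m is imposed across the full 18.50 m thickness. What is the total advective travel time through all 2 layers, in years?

6.56

With flow normal to the layers, continuity requires the same specific discharge q through every layer.
Σ(b_i/K_i) = 9.43/0.000883 + 9.07/1.02 = 10688 d.
q = Δh / Σ(b_i/K_i) = 4.90 / 10688 = 0.0004584 m/day.
In each layer the seepage velocity is v_i = q/n_i, so the layer transit time is t_i = b_i·n_i / q:
  layer 1 (sandy clay): t_1 = 9.43 × 0.03 / 0.0004584 = 617.1 d
  layer 2 (weathered basalt): t_2 = 9.07 × 0.09 / 0.0004584 = 1781 d
Total t = Σ t_i = 2398 days = 6.565 years.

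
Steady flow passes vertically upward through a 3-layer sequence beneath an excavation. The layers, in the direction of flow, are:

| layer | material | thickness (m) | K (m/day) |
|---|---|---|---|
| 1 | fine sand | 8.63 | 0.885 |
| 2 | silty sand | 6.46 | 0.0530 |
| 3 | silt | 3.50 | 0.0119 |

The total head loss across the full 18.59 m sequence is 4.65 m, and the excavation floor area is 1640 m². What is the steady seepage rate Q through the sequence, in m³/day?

17.9

Flow is perpendicular to layering, so the layers act in series and the equivalent K is the thickness-weighted harmonic mean.
Total thickness L = 8.63 + 6.46 + 3.50 = 18.59 m.
Σ(b_i/K_i) = 8.63/0.885 + 6.46/0.0530 + 3.50/0.0119 = 425.8 d.
K_eq = L / Σ(b_i/K_i) = 18.59 / 425.8 = 0.04366 m/day.
Q = K_eq · A · (Δh/L) = 0.04366 × 1640 × (4.65/18.59) = 17.91 m³/day.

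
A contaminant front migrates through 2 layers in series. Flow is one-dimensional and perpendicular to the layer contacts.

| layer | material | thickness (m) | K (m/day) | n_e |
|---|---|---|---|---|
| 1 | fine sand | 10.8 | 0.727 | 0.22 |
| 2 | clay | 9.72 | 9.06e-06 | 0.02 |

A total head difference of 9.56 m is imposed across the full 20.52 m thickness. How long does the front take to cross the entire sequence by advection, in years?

With flow normal to the layers, continuity requires the same specific discharge q through every layer.
Σ(b_i/K_i) = 10.8/0.727 + 9.72/9.06e-06 = 1.073e+06 d.
q = Δh / Σ(b_i/K_i) = 9.56 / 1.073e+06 = 8.911e-06 m/day.
In each layer the seepage velocity is v_i = q/n_i, so the layer transit time is t_i = b_i·n_i / q:
  layer 1 (fine sand): t_1 = 10.8 × 0.22 / 8.911e-06 = 2.666e+05 d
  layer 2 (clay): t_2 = 9.72 × 0.02 / 8.911e-06 = 21816 d
Total t = Σ t_i = 2.885e+05 days = 789.8 years.

790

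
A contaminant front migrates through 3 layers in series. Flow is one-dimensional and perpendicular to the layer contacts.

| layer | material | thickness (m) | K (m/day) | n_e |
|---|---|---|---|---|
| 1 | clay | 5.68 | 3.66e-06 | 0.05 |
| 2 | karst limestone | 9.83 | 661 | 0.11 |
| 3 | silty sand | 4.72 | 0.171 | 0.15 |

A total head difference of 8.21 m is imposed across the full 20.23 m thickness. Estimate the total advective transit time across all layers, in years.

With flow normal to the layers, continuity requires the same specific discharge q through every layer.
Σ(b_i/K_i) = 5.68/3.66e-06 + 9.83/661 + 4.72/0.171 = 1.552e+06 d.
q = Δh / Σ(b_i/K_i) = 8.21 / 1.552e+06 = 5.290e-06 m/day.
In each layer the seepage velocity is v_i = q/n_i, so the layer transit time is t_i = b_i·n_i / q:
  layer 1 (clay): t_1 = 5.68 × 0.05 / 5.290e-06 = 53685 d
  layer 2 (karst limestone): t_2 = 9.83 × 0.11 / 5.290e-06 = 2.044e+05 d
  layer 3 (silty sand): t_3 = 4.72 × 0.15 / 5.290e-06 = 1.338e+05 d
Total t = Σ t_i = 3.919e+05 days = 1073 years.

1070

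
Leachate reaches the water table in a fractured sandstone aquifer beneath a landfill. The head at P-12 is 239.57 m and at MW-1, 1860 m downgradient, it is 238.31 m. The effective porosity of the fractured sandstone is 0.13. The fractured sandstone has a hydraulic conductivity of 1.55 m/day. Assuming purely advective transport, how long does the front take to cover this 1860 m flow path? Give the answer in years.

Hydraulic gradient i = (239.57 − 238.31) / 1860 = 1.26 / 1860 = 0.0006774.
Darcy flux q = K · i = 1.550 × 0.0006774 = 0.001050 m/day.
Seepage velocity v = q / n_e = 0.001050 / 0.13 = 0.008077 m/day.
Travel time t = L / v = 1860 / 0.008077 = 2.303e+05 days = 630.5 years.

630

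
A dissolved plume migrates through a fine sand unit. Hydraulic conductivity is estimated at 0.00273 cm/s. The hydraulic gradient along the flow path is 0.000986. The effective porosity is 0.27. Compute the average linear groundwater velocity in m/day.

0.00861

Convert K: 0.00273 cm/s × 864 = 2.359 m/day.
Hydraulic gradient i = 0.000986.
Darcy flux q = K · i = 2.359 × 0.0009860 = 0.002326 m/day.
Seepage velocity v = q / n_e = 0.002326 / 0.27 = 0.008614 m/day.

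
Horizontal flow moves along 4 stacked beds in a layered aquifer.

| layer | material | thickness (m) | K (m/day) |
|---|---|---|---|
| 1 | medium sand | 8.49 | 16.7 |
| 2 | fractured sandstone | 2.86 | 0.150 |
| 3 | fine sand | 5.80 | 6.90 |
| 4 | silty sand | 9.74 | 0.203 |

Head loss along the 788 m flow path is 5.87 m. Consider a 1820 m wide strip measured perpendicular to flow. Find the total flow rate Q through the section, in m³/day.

2500

Flow is parallel to layering, so each bed carries its own Darcy discharge and the transmissivities add.
Σ(K_i·b_i) = 16.7×8.49 + 0.150×2.86 + 6.90×5.80 + 0.203×9.74 = 184.2 m²/day.
Hydraulic gradient i = Δh / L = 5.87 / 788 = 0.007449.
Q = Σ(K_i·b_i) · W · i = 184.2 × 1820 × 0.007449 = 2497 m³/day.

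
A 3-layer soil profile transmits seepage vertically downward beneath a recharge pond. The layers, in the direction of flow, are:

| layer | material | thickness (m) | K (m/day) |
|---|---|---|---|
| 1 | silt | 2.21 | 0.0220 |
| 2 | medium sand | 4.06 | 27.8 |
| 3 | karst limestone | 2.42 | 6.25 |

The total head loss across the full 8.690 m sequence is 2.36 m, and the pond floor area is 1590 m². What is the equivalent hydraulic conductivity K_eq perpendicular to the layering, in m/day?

Flow is perpendicular to layering, so the layers act in series and the equivalent K is the thickness-weighted harmonic mean.
Total thickness L = 2.21 + 4.06 + 2.42 = 8.690 m.
Σ(b_i/K_i) = 2.21/0.0220 + 4.06/27.8 + 2.42/6.25 = 101.0 d.
K_eq = L / Σ(b_i/K_i) = 8.690 / 101.0 = 0.08605 m/day.

0.0861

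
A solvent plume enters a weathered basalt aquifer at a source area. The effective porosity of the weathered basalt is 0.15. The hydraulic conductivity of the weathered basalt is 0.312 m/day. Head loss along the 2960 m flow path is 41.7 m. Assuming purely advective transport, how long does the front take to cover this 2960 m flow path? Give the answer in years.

Hydraulic gradient i = Δh / L = 41.7 / 2960 = 0.01409.
Darcy flux q = K · i = 0.3120 × 0.01409 = 0.004395 m/day.
Seepage velocity v = q / n_e = 0.004395 / 0.15 = 0.02930 m/day.
Travel time t = L / v = 2960 / 0.02930 = 1.010e+05 days = 276.6 years.

277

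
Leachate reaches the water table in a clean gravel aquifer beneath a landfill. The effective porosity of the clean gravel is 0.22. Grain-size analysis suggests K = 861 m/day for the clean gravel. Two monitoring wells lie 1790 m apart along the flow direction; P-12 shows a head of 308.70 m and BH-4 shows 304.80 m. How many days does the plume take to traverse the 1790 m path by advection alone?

210

Hydraulic gradient i = (308.70 − 304.80) / 1790 = 3.9 / 1790 = 0.002179.
Darcy flux q = K · i = 861.0 × 0.002179 = 1.876 m/day.
Seepage velocity v = q / n_e = 1.876 / 0.22 = 8.527 m/day.
Travel time t = L / v = 1790 / 8.527 = 209.9 days.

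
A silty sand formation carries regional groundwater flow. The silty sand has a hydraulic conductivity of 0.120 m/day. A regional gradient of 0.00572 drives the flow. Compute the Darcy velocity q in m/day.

0.000686

Hydraulic gradient i = 0.00572.
Specific discharge q = K · i = 0.1200 × 0.005720 = 0.0006864 m/day.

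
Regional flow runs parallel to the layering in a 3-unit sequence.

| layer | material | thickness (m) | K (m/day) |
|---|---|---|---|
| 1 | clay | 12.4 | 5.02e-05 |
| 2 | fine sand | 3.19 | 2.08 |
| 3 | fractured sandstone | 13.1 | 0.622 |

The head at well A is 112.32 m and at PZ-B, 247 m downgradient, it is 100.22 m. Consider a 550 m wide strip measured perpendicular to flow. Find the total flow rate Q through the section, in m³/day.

398

Flow is parallel to layering, so each bed carries its own Darcy discharge and the transmissivities add.
Σ(K_i·b_i) = 5.02e-05×12.4 + 2.08×3.19 + 0.622×13.1 = 14.78 m²/day.
Hydraulic gradient i = (112.32 − 100.22) / 247 = 12.1 / 247 = 0.04899.
Q = Σ(K_i·b_i) · W · i = 14.78 × 550 × 0.04899 = 398.3 m³/day.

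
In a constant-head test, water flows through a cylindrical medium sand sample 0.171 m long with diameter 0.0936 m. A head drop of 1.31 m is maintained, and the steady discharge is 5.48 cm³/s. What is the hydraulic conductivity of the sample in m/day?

8.98

Cross-sectional area A = π·(d/2)² = π × (0.0936/2)² = 0.006881 m².
Convert discharge: 5.48 cm³/s = 5.480e-06 m³/s.
Darcy's law rearranged: K = Q·L / (A·Δh) = 5.480e-06 × 0.171 / (0.006881 × 1.31) = 0.0001040 m/s = 8.982 m/day.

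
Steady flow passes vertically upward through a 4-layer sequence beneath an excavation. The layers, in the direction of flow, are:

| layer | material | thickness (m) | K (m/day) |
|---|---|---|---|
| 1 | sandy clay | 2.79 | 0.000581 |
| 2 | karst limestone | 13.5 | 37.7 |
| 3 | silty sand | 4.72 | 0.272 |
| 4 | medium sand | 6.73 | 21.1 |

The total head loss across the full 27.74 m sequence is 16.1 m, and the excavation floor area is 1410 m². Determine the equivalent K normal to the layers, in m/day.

0.00576

Flow is perpendicular to layering, so the layers act in series and the equivalent K is the thickness-weighted harmonic mean.
Total thickness L = 2.79 + 13.5 + 4.72 + 6.73 = 27.74 m.
Σ(b_i/K_i) = 2.79/0.000581 + 13.5/37.7 + 4.72/0.272 + 6.73/21.1 = 4820 d.
K_eq = L / Σ(b_i/K_i) = 27.74 / 4820 = 0.005755 m/day.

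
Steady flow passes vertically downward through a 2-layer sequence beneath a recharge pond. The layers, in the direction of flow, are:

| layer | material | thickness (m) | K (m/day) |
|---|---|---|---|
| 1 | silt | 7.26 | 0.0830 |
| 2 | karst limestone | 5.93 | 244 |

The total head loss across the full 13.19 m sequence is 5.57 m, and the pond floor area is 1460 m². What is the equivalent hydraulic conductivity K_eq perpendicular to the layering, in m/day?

Flow is perpendicular to layering, so the layers act in series and the equivalent K is the thickness-weighted harmonic mean.
Total thickness L = 7.26 + 5.93 = 13.19 m.
Σ(b_i/K_i) = 7.26/0.0830 + 5.93/244 = 87.49 d.
K_eq = L / Σ(b_i/K_i) = 13.19 / 87.49 = 0.1508 m/day.

0.151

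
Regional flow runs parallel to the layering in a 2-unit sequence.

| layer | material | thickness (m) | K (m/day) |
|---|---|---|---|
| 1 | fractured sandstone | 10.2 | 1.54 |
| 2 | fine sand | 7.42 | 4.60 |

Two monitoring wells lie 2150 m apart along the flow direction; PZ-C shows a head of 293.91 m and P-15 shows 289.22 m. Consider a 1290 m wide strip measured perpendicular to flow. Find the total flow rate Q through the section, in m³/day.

Flow is parallel to layering, so each bed carries its own Darcy discharge and the transmissivities add.
Σ(K_i·b_i) = 1.54×10.2 + 4.60×7.42 = 49.84 m²/day.
Hydraulic gradient i = (293.91 − 289.22) / 2150 = 4.69 / 2150 = 0.002181.
Q = Σ(K_i·b_i) · W · i = 49.84 × 1290 × 0.002181 = 140.2 m³/day.

140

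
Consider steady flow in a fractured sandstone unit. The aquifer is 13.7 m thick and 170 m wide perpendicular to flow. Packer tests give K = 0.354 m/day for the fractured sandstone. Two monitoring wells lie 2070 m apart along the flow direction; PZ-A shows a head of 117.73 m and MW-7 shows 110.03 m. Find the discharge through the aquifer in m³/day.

3.07

Cross-sectional area A = 170 × 13.7 = 2329 m².
Hydraulic gradient i = (117.73 − 110.03) / 2070 = 7.7 / 2070 = 0.003720.
Darcy's law: Q = K · A · i = 0.3540 × 2329 × 0.003720 = 3.067 m³/day.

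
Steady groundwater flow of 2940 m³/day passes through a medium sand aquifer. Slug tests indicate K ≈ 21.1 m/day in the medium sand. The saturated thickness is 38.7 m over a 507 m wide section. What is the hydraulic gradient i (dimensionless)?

Cross-sectional area A = 507 × 38.7 = 19621 m².
From Q = K·A·i, i = Q / (K·A) = 2940 / (21.10 × 19621) = 0.007101.

0.00710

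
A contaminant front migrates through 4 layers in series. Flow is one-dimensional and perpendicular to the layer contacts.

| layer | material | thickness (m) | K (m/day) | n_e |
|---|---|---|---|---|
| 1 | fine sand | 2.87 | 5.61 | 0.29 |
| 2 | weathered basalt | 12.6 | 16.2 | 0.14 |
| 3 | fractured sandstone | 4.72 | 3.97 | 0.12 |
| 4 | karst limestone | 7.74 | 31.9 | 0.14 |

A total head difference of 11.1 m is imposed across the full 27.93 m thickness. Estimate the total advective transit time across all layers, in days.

1.04

With flow normal to the layers, continuity requires the same specific discharge q through every layer.
Σ(b_i/K_i) = 2.87/5.61 + 12.6/16.2 + 4.72/3.97 + 7.74/31.9 = 2.721 d.
q = Δh / Σ(b_i/K_i) = 11.1 / 2.721 = 4.080 m/day.
In each layer the seepage velocity is v_i = q/n_i, so the layer transit time is t_i = b_i·n_i / q:
  layer 1 (fine sand): t_1 = 2.87 × 0.29 / 4.080 = 0.2040 d
  layer 2 (weathered basalt): t_2 = 12.6 × 0.14 / 4.080 = 0.4324 d
  layer 3 (fractured sandstone): t_3 = 4.72 × 0.12 / 4.080 = 0.1388 d
  layer 4 (karst limestone): t_4 = 7.74 × 0.14 / 4.080 = 0.2656 d
Total t = Σ t_i = 1.041 days.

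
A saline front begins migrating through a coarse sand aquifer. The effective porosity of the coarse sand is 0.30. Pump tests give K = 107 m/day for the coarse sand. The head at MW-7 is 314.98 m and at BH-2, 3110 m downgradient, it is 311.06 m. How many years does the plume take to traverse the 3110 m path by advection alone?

18.9

Hydraulic gradient i = (314.98 − 311.06) / 3110 = 3.92 / 3110 = 0.001260.
Darcy flux q = K · i = 107.0 × 0.001260 = 0.1349 m/day.
Seepage velocity v = q / n_e = 0.1349 / 0.30 = 0.4496 m/day.
Travel time t = L / v = 3110 / 0.4496 = 6918 days = 18.94 years.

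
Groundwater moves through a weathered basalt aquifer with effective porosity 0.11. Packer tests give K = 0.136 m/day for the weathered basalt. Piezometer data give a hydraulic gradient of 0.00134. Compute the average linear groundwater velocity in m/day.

0.00166

Hydraulic gradient i = 0.00134.
Darcy flux q = K · i = 0.1360 × 0.001340 = 0.0001822 m/day.
Seepage velocity v = q / n_e = 0.0001822 / 0.11 = 0.001657 m/day.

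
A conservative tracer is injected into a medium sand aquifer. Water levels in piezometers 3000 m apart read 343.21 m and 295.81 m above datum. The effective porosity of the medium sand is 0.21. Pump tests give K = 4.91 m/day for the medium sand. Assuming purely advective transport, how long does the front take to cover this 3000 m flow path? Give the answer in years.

22.2

Hydraulic gradient i = (343.21 − 295.81) / 3000 = 47.4 / 3000 = 0.01580.
Darcy flux q = K · i = 4.910 × 0.01580 = 0.07758 m/day.
Seepage velocity v = q / n_e = 0.07758 / 0.21 = 0.3694 m/day.
Travel time t = L / v = 3000 / 0.3694 = 8121 days = 22.23 years.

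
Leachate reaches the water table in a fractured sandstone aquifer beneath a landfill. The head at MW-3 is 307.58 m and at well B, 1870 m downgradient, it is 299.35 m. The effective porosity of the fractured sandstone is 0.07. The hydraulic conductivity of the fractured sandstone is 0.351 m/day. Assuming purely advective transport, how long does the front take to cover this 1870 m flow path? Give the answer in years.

232

Hydraulic gradient i = (307.58 − 299.35) / 1870 = 8.23 / 1870 = 0.004401.
Darcy flux q = K · i = 0.3510 × 0.004401 = 0.001545 m/day.
Seepage velocity v = q / n_e = 0.001545 / 0.07 = 0.02207 m/day.
Travel time t = L / v = 1870 / 0.02207 = 84737 days = 232.0 years.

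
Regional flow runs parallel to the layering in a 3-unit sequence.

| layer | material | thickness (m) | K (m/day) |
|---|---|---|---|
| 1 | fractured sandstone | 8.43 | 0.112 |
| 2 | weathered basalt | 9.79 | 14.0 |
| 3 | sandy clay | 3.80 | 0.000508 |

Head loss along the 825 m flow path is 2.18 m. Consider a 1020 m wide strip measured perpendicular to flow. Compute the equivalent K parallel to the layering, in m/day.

Flow is parallel to layering, so each bed carries its own Darcy discharge and the transmissivities add.
Σ(K_i·b_i) = 0.112×8.43 + 14.0×9.79 + 0.000508×3.80 = 138.0 m²/day.
Total thickness b = 22.02 m, so K_eq = Σ(K_i·b_i)/b = 6.267 m/day.

6.27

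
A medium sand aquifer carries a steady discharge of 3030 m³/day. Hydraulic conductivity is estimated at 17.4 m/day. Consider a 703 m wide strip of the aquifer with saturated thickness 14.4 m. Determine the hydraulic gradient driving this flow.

Cross-sectional area A = 703 × 14.4 = 10123 m².
From Q = K·A·i, i = Q / (K·A) = 3030 / (17.40 × 10123) = 0.01720.

0.0172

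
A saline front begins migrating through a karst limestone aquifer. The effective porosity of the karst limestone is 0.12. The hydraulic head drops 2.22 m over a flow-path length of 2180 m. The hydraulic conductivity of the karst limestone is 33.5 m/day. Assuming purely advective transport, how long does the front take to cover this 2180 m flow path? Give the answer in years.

Hydraulic gradient i = Δh / L = 2.22 / 2180 = 0.001018.
Darcy flux q = K · i = 33.50 × 0.001018 = 0.03411 m/day.
Seepage velocity v = q / n_e = 0.03411 / 0.12 = 0.2843 m/day.
Travel time t = L / v = 2180 / 0.2843 = 7668 days = 20.99 years.

21.0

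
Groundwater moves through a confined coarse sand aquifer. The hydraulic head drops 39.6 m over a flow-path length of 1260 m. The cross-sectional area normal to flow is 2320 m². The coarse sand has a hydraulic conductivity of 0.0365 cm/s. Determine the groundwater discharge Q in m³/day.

2300

Convert K: 0.0365 cm/s × 864 = 31.54 m/day.
Hydraulic gradient i = Δh / L = 39.6 / 1260 = 0.03143.
Darcy's law: Q = K · A · i = 31.54 × 2320 × 0.03143 = 2299 m³/day.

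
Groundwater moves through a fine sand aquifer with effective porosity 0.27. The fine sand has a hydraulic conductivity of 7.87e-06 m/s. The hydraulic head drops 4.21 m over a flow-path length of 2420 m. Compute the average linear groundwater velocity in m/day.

0.00438

Convert K: 7.87e-06 m/s × 86400 = 0.6800 m/day.
Hydraulic gradient i = Δh / L = 4.21 / 2420 = 0.001740.
Darcy flux q = K · i = 0.6800 × 0.001740 = 0.001183 m/day.
Seepage velocity v = q / n_e = 0.001183 / 0.27 = 0.004381 m/day.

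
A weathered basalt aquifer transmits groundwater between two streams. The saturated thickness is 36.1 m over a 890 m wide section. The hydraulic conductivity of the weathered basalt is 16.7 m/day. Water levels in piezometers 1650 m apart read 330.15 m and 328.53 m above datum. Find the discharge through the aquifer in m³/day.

527

Cross-sectional area A = 890 × 36.1 = 32129 m².
Hydraulic gradient i = (330.15 − 328.53) / 1650 = 1.62 / 1650 = 0.0009818.
Darcy's law: Q = K · A · i = 16.70 × 32129 × 0.0009818 = 526.8 m³/day.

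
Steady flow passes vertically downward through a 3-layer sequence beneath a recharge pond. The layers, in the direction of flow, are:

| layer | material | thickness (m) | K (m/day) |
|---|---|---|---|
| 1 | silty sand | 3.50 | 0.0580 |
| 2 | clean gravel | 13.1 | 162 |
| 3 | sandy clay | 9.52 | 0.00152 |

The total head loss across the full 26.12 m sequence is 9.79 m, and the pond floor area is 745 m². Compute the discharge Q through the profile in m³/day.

Flow is perpendicular to layering, so the layers act in series and the equivalent K is the thickness-weighted harmonic mean.
Total thickness L = 3.50 + 13.1 + 9.52 = 26.12 m.
Σ(b_i/K_i) = 3.50/0.0580 + 13.1/162 + 9.52/0.00152 = 6324 d.
K_eq = L / Σ(b_i/K_i) = 26.12 / 6324 = 0.004131 m/day.
Q = K_eq · A · (Δh/L) = 0.004131 × 745 × (9.79/26.12) = 1.153 m³/day.

1.15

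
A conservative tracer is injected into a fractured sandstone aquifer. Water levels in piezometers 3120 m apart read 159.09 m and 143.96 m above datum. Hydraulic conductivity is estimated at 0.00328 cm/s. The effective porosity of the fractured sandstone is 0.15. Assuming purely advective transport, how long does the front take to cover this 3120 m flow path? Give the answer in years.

Convert K: 0.00328 cm/s × 864 = 2.834 m/day.
Hydraulic gradient i = (159.09 − 143.96) / 3120 = 15.13 / 3120 = 0.004849.
Darcy flux q = K · i = 2.834 × 0.004849 = 0.01374 m/day.
Seepage velocity v = q / n_e = 0.01374 / 0.15 = 0.09162 m/day.
Travel time t = L / v = 3120 / 0.09162 = 34054 days = 93.24 years.

93.2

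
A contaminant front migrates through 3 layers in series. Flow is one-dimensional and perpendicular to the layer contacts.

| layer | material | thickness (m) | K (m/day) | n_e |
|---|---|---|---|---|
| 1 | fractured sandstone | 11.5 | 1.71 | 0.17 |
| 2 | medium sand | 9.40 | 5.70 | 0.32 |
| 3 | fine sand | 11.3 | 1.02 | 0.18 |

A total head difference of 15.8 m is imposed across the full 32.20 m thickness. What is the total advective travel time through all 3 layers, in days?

With flow normal to the layers, continuity requires the same specific discharge q through every layer.
Σ(b_i/K_i) = 11.5/1.71 + 9.40/5.70 + 11.3/1.02 = 19.45 d.
q = Δh / Σ(b_i/K_i) = 15.8 / 19.45 = 0.8122 m/day.
In each layer the seepage velocity is v_i = q/n_i, so the layer transit time is t_i = b_i·n_i / q:
  layer 1 (fractured sandstone): t_1 = 11.5 × 0.17 / 0.8122 = 2.407 d
  layer 2 (medium sand): t_2 = 9.40 × 0.32 / 0.8122 = 3.703 d
  layer 3 (fine sand): t_3 = 11.3 × 0.18 / 0.8122 = 2.504 d
Total t = Σ t_i = 8.615 days.

8.61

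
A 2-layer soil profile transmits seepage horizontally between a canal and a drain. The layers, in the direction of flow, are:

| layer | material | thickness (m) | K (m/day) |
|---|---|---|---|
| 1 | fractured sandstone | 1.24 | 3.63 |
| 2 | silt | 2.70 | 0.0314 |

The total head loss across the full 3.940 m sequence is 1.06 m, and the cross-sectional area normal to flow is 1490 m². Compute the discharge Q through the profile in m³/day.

18.3

Flow is perpendicular to layering, so the layers act in series and the equivalent K is the thickness-weighted harmonic mean.
Total thickness L = 1.24 + 2.70 = 3.940 m.
Σ(b_i/K_i) = 1.24/3.63 + 2.70/0.0314 = 86.33 d.
K_eq = L / Σ(b_i/K_i) = 3.940 / 86.33 = 0.04564 m/day.
Q = K_eq · A · (Δh/L) = 0.04564 × 1490 × (1.06/3.940) = 18.30 m³/day.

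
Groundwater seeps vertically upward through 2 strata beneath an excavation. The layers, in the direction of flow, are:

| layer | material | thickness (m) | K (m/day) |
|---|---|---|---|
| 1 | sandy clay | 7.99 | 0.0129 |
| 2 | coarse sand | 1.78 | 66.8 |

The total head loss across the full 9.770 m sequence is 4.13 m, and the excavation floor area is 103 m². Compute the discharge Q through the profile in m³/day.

Flow is perpendicular to layering, so the layers act in series and the equivalent K is the thickness-weighted harmonic mean.
Total thickness L = 7.99 + 1.78 = 9.770 m.
Σ(b_i/K_i) = 7.99/0.0129 + 1.78/66.8 = 619.4 d.
K_eq = L / Σ(b_i/K_i) = 9.770 / 619.4 = 0.01577 m/day.
Q = K_eq · A · (Δh/L) = 0.01577 × 103 × (4.13/9.770) = 0.6868 m³/day.

0.687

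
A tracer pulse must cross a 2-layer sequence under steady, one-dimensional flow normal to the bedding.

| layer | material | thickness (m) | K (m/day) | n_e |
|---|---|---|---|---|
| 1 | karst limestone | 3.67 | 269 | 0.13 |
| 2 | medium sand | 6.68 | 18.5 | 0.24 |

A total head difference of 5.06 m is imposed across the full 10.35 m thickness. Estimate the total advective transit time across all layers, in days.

0.154

With flow normal to the layers, continuity requires the same specific discharge q through every layer.
Σ(b_i/K_i) = 3.67/269 + 6.68/18.5 = 0.3747 d.
q = Δh / Σ(b_i/K_i) = 5.06 / 0.3747 = 13.50 m/day.
In each layer the seepage velocity is v_i = q/n_i, so the layer transit time is t_i = b_i·n_i / q:
  layer 1 (karst limestone): t_1 = 3.67 × 0.13 / 13.50 = 0.03533 d
  layer 2 (medium sand): t_2 = 6.68 × 0.24 / 13.50 = 0.1187 d
Total t = Σ t_i = 0.1541 days.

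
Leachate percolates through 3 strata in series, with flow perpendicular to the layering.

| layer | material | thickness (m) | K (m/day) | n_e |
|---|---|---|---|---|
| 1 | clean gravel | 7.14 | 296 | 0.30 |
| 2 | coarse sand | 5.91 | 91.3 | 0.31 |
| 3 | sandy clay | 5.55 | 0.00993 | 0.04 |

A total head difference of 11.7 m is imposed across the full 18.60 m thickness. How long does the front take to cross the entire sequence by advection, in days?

200

With flow normal to the layers, continuity requires the same specific discharge q through every layer.
Σ(b_i/K_i) = 7.14/296 + 5.91/91.3 + 5.55/0.00993 = 559.0 d.
q = Δh / Σ(b_i/K_i) = 11.7 / 559.0 = 0.02093 m/day.
In each layer the seepage velocity is v_i = q/n_i, so the layer transit time is t_i = b_i·n_i / q:
  layer 1 (clean gravel): t_1 = 7.14 × 0.30 / 0.02093 = 102.3 d
  layer 2 (coarse sand): t_2 = 5.91 × 0.31 / 0.02093 = 87.53 d
  layer 3 (sandy clay): t_3 = 5.55 × 0.04 / 0.02093 = 10.61 d
Total t = Σ t_i = 200.5 days.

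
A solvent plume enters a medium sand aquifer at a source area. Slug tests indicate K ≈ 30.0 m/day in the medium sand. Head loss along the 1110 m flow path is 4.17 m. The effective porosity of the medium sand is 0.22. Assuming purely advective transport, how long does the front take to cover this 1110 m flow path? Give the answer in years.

Hydraulic gradient i = Δh / L = 4.17 / 1110 = 0.003757.
Darcy flux q = K · i = 30.00 × 0.003757 = 0.1127 m/day.
Seepage velocity v = q / n_e = 0.1127 / 0.22 = 0.5123 m/day.
Travel time t = L / v = 1110 / 0.5123 = 2167 days = 5.932 years.

5.93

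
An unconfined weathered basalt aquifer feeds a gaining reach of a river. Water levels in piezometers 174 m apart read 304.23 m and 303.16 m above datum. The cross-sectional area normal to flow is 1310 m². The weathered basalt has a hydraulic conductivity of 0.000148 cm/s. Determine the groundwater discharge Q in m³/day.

1.03

Convert K: 0.000148 cm/s × 864 = 0.1279 m/day.
Hydraulic gradient i = (304.23 − 303.16) / 174 = 1.07 / 174 = 0.006149.
Darcy's law: Q = K · A · i = 0.1279 × 1310 × 0.006149 = 1.030 m³/day.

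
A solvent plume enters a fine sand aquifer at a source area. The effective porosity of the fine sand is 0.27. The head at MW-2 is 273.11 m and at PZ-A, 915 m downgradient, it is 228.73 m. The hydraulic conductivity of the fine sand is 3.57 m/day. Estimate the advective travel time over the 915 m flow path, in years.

3.91

Hydraulic gradient i = (273.11 − 228.73) / 915 = 44.38 / 915 = 0.04850.
Darcy flux q = K · i = 3.570 × 0.04850 = 0.1732 m/day.
Seepage velocity v = q / n_e = 0.1732 / 0.27 = 0.6413 m/day.
Travel time t = L / v = 915 / 0.6413 = 1427 days = 3.906 years.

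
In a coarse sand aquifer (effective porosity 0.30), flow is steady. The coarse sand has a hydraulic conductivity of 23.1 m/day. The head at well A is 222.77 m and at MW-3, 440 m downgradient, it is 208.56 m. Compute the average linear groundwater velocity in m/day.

2.49

Hydraulic gradient i = (222.77 − 208.56) / 440 = 14.21 / 440 = 0.03230.
Darcy flux q = K · i = 23.10 × 0.03230 = 0.7460 m/day.
Seepage velocity v = q / n_e = 0.7460 / 0.30 = 2.487 m/day.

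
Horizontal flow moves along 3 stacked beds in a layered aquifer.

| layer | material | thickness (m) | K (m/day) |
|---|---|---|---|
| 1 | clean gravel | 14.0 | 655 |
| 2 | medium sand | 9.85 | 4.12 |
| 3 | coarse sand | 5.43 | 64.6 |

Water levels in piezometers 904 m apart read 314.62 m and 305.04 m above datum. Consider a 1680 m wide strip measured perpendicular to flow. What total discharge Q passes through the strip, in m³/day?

170000

Flow is parallel to layering, so each bed carries its own Darcy discharge and the transmissivities add.
Σ(K_i·b_i) = 655×14.0 + 4.12×9.85 + 64.6×5.43 = 9561 m²/day.
Hydraulic gradient i = (314.62 − 305.04) / 904 = 9.58 / 904 = 0.01060.
Q = Σ(K_i·b_i) · W · i = 9561 × 1680 × 0.01060 = 1.702e+05 m³/day.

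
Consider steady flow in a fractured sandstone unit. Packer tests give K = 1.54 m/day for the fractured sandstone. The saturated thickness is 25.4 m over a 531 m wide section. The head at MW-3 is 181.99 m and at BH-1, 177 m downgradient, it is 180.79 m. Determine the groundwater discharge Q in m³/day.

141

Cross-sectional area A = 531 × 25.4 = 13487 m².
Hydraulic gradient i = (181.99 − 180.79) / 177 = 1.2 / 177 = 0.006780.
Darcy's law: Q = K · A · i = 1.540 × 13487 × 0.006780 = 140.8 m³/day.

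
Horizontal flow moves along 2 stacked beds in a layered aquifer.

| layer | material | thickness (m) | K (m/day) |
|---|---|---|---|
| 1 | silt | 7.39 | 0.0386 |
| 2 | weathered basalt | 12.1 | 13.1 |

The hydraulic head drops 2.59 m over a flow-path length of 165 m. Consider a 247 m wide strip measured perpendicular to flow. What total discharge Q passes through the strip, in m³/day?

Flow is parallel to layering, so each bed carries its own Darcy discharge and the transmissivities add.
Σ(K_i·b_i) = 0.0386×7.39 + 13.1×12.1 = 158.8 m²/day.
Hydraulic gradient i = Δh / L = 2.59 / 165 = 0.01570.
Q = Σ(K_i·b_i) · W · i = 158.8 × 247 × 0.01570 = 615.7 m³/day.

616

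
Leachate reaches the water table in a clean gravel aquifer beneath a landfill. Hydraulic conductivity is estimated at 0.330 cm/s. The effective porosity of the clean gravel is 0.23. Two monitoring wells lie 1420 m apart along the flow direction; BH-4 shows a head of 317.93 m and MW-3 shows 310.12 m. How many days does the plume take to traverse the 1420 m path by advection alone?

Convert K: 0.330 cm/s × 864 = 285.1 m/day.
Hydraulic gradient i = (317.93 − 310.12) / 1420 = 7.81 / 1420 = 0.005500.
Darcy flux q = K · i = 285.1 × 0.005500 = 1.568 m/day.
Seepage velocity v = q / n_e = 1.568 / 0.23 = 6.818 m/day.
Travel time t = L / v = 1420 / 6.818 = 208.3 days.

208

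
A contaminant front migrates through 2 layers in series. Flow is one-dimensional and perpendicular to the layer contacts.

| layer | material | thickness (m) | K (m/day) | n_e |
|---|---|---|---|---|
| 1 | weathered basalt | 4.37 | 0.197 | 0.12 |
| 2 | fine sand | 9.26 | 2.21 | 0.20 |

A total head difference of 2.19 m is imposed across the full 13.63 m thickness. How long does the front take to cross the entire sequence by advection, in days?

28.6

With flow normal to the layers, continuity requires the same specific discharge q through every layer.
Σ(b_i/K_i) = 4.37/0.197 + 9.26/2.21 = 26.37 d.
q = Δh / Σ(b_i/K_i) = 2.19 / 26.37 = 0.08304 m/day.
In each layer the seepage velocity is v_i = q/n_i, so the layer transit time is t_i = b_i·n_i / q:
  layer 1 (weathered basalt): t_1 = 4.37 × 0.12 / 0.08304 = 6.315 d
  layer 2 (fine sand): t_2 = 9.26 × 0.20 / 0.08304 = 22.30 d
Total t = Σ t_i = 28.62 days.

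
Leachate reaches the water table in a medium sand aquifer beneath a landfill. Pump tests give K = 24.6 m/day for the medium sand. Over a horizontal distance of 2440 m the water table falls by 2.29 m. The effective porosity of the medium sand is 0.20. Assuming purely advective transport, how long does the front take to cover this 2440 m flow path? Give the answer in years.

57.9

Hydraulic gradient i = Δh / L = 2.29 / 2440 = 0.0009385.
Darcy flux q = K · i = 24.60 × 0.0009385 = 0.02309 m/day.
Seepage velocity v = q / n_e = 0.02309 / 0.20 = 0.1154 m/day.
Travel time t = L / v = 2440 / 0.1154 = 21137 days = 57.87 years.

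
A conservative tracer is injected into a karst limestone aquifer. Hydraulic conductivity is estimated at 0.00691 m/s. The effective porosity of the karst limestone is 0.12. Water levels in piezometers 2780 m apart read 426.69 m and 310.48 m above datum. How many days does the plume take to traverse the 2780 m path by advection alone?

Convert K: 0.00691 m/s × 86400 = 597.0 m/day.
Hydraulic gradient i = (426.69 − 310.48) / 2780 = 116.21 / 2780 = 0.04180.
Darcy flux q = K · i = 597.0 × 0.04180 = 24.96 m/day.
Seepage velocity v = q / n_e = 24.96 / 0.12 = 208.0 m/day.
Travel time t = L / v = 2780 / 208.0 = 13.37 days.

13.4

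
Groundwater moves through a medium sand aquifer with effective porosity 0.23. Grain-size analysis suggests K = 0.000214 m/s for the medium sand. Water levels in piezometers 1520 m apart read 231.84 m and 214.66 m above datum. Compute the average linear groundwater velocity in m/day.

Convert K: 0.000214 m/s × 86400 = 18.49 m/day.
Hydraulic gradient i = (231.84 − 214.66) / 1520 = 17.18 / 1520 = 0.01130.
Darcy flux q = K · i = 18.49 × 0.01130 = 0.2090 m/day.
Seepage velocity v = q / n_e = 0.2090 / 0.23 = 0.9086 m/day.

0.909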